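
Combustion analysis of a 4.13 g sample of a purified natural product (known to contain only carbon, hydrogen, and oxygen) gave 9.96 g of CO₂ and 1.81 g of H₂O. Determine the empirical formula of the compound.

C9H8O3

mol C = 9.96 g CO₂ ÷ 44.009 g/mol = 0.2263 mol
mol H = 2 × 1.81 g H₂O ÷ 18.015 g/mol = 0.2009 mol
mass O = 4.13 − (2.718 + 0.2026) = 1.209 g → mol O = 1.209 ÷ 15.999 = 0.07558 mol
Divide by the smallest (0.07558 mol): C 2.995, H 2.659, O 1.000
Multiplying each by 3 gives whole numbers: C 8.98, H 7.98, O 3.00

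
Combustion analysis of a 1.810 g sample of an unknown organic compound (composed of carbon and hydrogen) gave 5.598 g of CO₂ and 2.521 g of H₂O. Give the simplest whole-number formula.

C5H11

mol C = 5.598 g CO₂ ÷ 44.009 g/mol = 0.12720 mol
mol H = 2 × 2.521 g H₂O ÷ 18.015 g/mol = 0.27988 mol
Divide by the smallest (0.12720 mol): C 1.000, H 2.200
Multiplying each by 5 gives whole numbers: C 5.00, H 11.00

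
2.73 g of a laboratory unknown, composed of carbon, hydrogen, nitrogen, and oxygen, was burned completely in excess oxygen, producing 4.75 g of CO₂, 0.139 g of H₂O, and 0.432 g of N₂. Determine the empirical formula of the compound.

C7HN2O4

mol C = 4.75 g CO₂ ÷ 44.009 g/mol = 0.1079 mol
mol H = 2 × 0.139 g H₂O ÷ 18.015 g/mol = 0.01543 mol
mol N = 2 × 0.432 g N₂ ÷ 28.014 g/mol = 0.03084 mol
mass O = 2.73 − (1.296 + 0.01556 + 0.4320) = 0.9861 g → mol O = 0.9861 ÷ 15.999 = 0.06163 mol
Divide by the smallest (0.01543 mol): C 6.994, H 1.000, N 1.999, O 3.994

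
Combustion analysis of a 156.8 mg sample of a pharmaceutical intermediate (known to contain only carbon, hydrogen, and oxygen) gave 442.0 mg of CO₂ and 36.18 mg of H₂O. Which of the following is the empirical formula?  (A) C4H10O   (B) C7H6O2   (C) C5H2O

mol C = 0.4420 g CO₂ ÷ 44.009 g/mol = 0.010043 mol
mol H = 2 × 0.03618 g H₂O ÷ 18.015 g/mol = 0.0040167 mol
mass O = 0.1568 − (0.12063 + 0.0040488) = 0.032120 g → mol O = 0.032120 ÷ 15.999 = 0.0020076 mol
Divide by the smallest (0.0020076 mol): C 5.003, H 2.001, O 1.000

(C) C5H2O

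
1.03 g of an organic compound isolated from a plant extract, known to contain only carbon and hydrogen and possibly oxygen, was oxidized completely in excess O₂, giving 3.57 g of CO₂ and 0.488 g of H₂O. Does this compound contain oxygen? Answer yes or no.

no

mol C = 3.57 g CO₂ ÷ 44.009 g/mol = 0.08112 mol
mol H = 2 × 0.488 g H₂O ÷ 18.015 g/mol = 0.05418 mol
C and H together account for 1.029 g — essentially the entire 1.03 g sample — so the compound contains no oxygen.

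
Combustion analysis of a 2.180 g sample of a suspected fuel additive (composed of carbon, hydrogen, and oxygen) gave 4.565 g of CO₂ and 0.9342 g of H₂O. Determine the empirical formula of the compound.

C2H2O

mol C = 4.565 g CO₂ ÷ 44.009 g/mol = 0.10373 mol
mol H = 2 × 0.9342 g H₂O ÷ 18.015 g/mol = 0.10371 mol
mass O = 2.180 − (1.2459 + 0.10454) = 0.82957 g → mol O = 0.82957 ÷ 15.999 = 0.051851 mol
Divide by the smallest (0.051851 mol): C 2.001, H 2.000, O 1.000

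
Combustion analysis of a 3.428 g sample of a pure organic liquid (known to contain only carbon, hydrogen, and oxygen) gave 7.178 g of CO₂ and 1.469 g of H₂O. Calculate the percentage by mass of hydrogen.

mol C = 7.178 g CO₂ ÷ 44.009 g/mol = 0.16310 mol
mol H = 2 × 1.469 g H₂O ÷ 18.015 g/mol = 0.16309 mol
mass O = 3.428 − (1.9590 + 0.16439) = 1.3046 g → mol O = 1.3046 ÷ 15.999 = 0.081541 mol
mass % H = 0.16439 g ÷ 3.428 g × 100%

4.80%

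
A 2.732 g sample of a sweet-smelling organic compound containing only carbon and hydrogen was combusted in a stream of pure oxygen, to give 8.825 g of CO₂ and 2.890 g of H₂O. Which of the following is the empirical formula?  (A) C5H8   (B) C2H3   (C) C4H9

(A) C5H8

mol C = 8.825 g CO₂ ÷ 44.009 g/mol = 0.20053 mol
mol H = 2 × 2.890 g H₂O ÷ 18.015 g/mol = 0.32084 mol
Divide by the smallest (0.20053 mol): C 1.000, H 1.600
Multiplying each by 5 gives whole numbers: C 5.00, H 8.00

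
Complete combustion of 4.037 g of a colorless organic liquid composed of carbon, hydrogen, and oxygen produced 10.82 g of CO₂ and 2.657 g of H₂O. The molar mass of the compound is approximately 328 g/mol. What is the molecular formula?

C20H24O4

mol C = 10.82 g CO₂ ÷ 44.009 g/mol = 0.24586 mol
mol H = 2 × 2.657 g H₂O ÷ 18.015 g/mol = 0.29498 mol
mass O = 4.037 − (2.9530 + 0.29734) = 0.78665 g → mol O = 0.78665 ÷ 15.999 = 0.049169 mol
Divide by the smallest (0.049169 mol): C 5.000, H 5.999, O 1.000
Empirical formula: C5H6O
Empirical-formula mass = 82.10 g/mol; 328 ÷ 82.10 ≈ 4, so the molecular formula is C20H24O4.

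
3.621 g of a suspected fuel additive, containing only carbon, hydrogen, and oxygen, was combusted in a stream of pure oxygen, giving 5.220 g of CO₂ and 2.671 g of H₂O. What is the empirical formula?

mol C = 5.220 g CO₂ ÷ 44.009 g/mol = 0.11861 mol
mol H = 2 × 2.671 g H₂O ÷ 18.015 g/mol = 0.29653 mol
mass O = 3.621 − (1.4246 + 0.29890) = 1.8974 g → mol O = 1.8974 ÷ 15.999 = 0.11860 mol
Divide by the smallest (0.11860 mol): C 1.000, H 2.500, O 1.000
Multiplying each by 2 gives whole numbers: C 2.00, H 5.00, O 2.00

C2H5O2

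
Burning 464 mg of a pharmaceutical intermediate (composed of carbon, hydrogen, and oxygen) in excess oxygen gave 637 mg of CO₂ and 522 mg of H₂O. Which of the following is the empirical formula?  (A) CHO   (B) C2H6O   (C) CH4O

(C) CH4O

mol C = 0.637 g CO₂ ÷ 44.009 g/mol = 0.01447 mol
mol H = 2 × 0.522 g H₂O ÷ 18.015 g/mol = 0.05795 mol
mass O = 0.464 − (0.1739 + 0.05842) = 0.2317 g → mol O = 0.2317 ÷ 15.999 = 0.01448 mol
Divide by the smallest (0.01447 mol): C 1.000, H 4.004, O 1.001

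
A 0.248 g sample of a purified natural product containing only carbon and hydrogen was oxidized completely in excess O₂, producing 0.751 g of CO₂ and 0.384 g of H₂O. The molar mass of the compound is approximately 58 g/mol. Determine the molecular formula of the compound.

C4H10

mol C = 0.751 g CO₂ ÷ 44.009 g/mol = 0.01706 mol
mol H = 2 × 0.384 g H₂O ÷ 18.015 g/mol = 0.04263 mol
Divide by the smallest (0.01706 mol): C 1.000, H 2.498
Multiplying each by 2 gives whole numbers: C 2.00, H 5.00
Empirical formula: C2H5
Empirical-formula mass = 29.06 g/mol; 58 ÷ 29.06 ≈ 2, so the molecular formula is C4H10.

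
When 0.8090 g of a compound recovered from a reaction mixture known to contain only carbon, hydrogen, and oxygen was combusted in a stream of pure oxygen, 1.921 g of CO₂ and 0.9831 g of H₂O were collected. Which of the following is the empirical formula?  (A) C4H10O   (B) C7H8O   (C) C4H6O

mol C = 1.921 g CO₂ ÷ 44.009 g/mol = 0.043650 mol
mol H = 2 × 0.9831 g H₂O ÷ 18.015 g/mol = 0.10914 mol
mass O = 0.8090 − (0.52428 + 0.11002) = 0.17470 g → mol O = 0.17470 ÷ 15.999 = 0.010920 mol
Divide by the smallest (0.010920 mol): C 3.997, H 9.995, O 1.000

(A) C4H10O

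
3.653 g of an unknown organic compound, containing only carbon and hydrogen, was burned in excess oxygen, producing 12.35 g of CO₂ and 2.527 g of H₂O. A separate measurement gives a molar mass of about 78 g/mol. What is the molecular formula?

mol C = 12.35 g CO₂ ÷ 44.009 g/mol = 0.28062 mol
mol H = 2 × 2.527 g H₂O ÷ 18.015 g/mol = 0.28054 mol
Divide by the smallest (0.28054 mol): C 1.000, H 1.000
Empirical formula: CH
Empirical-formula mass = 13.02 g/mol; 78 ÷ 13.02 ≈ 6, so the molecular formula is C6H6.

C6H6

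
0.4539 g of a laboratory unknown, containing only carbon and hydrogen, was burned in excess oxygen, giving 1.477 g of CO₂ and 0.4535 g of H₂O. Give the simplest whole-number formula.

mol C = 1.477 g CO₂ ÷ 44.009 g/mol = 0.033561 mol
mol H = 2 × 0.4535 g H₂O ÷ 18.015 g/mol = 0.050347 mol
Divide by the smallest (0.033561 mol): C 1.000, H 1.500
Multiplying each by 2 gives whole numbers: C 2.00, H 3.00

C2H3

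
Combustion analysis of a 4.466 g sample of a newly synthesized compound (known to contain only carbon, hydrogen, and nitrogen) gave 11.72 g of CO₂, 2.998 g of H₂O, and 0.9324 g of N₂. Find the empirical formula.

C4H5N

mol C = 11.72 g CO₂ ÷ 44.009 g/mol = 0.26631 mol
mol H = 2 × 2.998 g H₂O ÷ 18.015 g/mol = 0.33283 mol
mol N = 2 × 0.9324 g N₂ ÷ 28.014 g/mol = 0.066567 mol
Divide by the smallest (0.066567 mol): C 4.001, H 5.000, N 1.000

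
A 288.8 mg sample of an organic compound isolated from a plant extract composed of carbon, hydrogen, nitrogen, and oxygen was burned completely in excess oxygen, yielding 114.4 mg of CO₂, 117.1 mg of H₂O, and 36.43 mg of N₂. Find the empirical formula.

mol C = 0.1144 g CO₂ ÷ 44.009 g/mol = 0.0025995 mol
mol H = 2 × 0.1171 g H₂O ÷ 18.015 g/mol = 0.013000 mol
mol N = 2 × 0.03643 g N₂ ÷ 28.014 g/mol = 0.0026008 mol
mass O = 0.2888 − (0.031222 + 0.013104 + 0.036430) = 0.20804 g → mol O = 0.20804 ÷ 15.999 = 0.013004 mol
Divide by the smallest (0.0025995 mol): C 1.000, H 5.001, N 1.001, O 5.002

CH5NO5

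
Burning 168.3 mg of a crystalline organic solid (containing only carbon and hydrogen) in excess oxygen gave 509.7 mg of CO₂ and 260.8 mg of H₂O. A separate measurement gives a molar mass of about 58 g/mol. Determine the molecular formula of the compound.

C4H10

mol C = 0.5097 g CO₂ ÷ 44.009 g/mol = 0.011582 mol
mol H = 2 × 0.2608 g H₂O ÷ 18.015 g/mol = 0.028954 mol
Divide by the smallest (0.011582 mol): C 1.000, H 2.500
Multiplying each by 2 gives whole numbers: C 2.00, H 5.00
Empirical formula: C2H5
Empirical-formula mass = 29.06 g/mol; 58 ÷ 29.06 ≈ 2, so the molecular formula is C4H10.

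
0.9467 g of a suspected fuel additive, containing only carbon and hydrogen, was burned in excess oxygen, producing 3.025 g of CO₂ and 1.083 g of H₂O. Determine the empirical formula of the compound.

mol C = 3.025 g CO₂ ÷ 44.009 g/mol = 0.068736 mol
mol H = 2 × 1.083 g H₂O ÷ 18.015 g/mol = 0.12023 mol
Divide by the smallest (0.068736 mol): C 1.000, H 1.749
Multiplying each by 4 gives whole numbers: C 4.00, H 7.00

C4H7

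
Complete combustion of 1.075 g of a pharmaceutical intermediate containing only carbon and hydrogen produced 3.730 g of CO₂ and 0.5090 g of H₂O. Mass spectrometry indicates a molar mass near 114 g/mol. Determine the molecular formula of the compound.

mol C = 3.730 g CO₂ ÷ 44.009 g/mol = 0.084755 mol
mol H = 2 × 0.5090 g H₂O ÷ 18.015 g/mol = 0.056508 mol
Divide by the smallest (0.056508 mol): C 1.500, H 1.000
Multiplying each by 2 gives whole numbers: C 3.00, H 2.00
Empirical formula: C3H2
Empirical-formula mass = 38.05 g/mol; 114 ÷ 38.05 ≈ 3, so the molecular formula is C9H6.

C9H6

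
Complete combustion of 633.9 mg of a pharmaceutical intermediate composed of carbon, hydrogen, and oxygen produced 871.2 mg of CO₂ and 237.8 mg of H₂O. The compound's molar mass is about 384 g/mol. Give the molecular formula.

C12H16O14

mol C = 0.8712 g CO₂ ÷ 44.009 g/mol = 0.019796 mol
mol H = 2 × 0.2378 g H₂O ÷ 18.015 g/mol = 0.026400 mol
mass O = 0.6339 − (0.23777 + 0.026611) = 0.36952 g → mol O = 0.36952 ÷ 15.999 = 0.023096 mol
Divide by the smallest (0.019796 mol): C 1.000, H 1.334, O 1.167
Multiplying each by 6 gives whole numbers: C 6.00, H 8.00, O 7.00
Empirical formula: C6H8O7
Empirical-formula mass = 192.12 g/mol; 384 ÷ 192.12 ≈ 2, so the molecular formula is C12H16O14.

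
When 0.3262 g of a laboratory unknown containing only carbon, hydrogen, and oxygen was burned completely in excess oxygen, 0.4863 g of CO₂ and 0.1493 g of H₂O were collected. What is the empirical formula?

mol C = 0.4863 g CO₂ ÷ 44.009 g/mol = 0.011050 mol
mol H = 2 × 0.1493 g H₂O ÷ 18.015 g/mol = 0.016575 mol
mass O = 0.3262 − (0.13272 + 0.016708) = 0.17677 g → mol O = 0.17677 ÷ 15.999 = 0.011049 mol
Divide by the smallest (0.011049 mol): C 1.000, H 1.500, O 1.000
Multiplying each by 2 gives whole numbers: C 2.00, H 3.00, O 2.00

C2H3O2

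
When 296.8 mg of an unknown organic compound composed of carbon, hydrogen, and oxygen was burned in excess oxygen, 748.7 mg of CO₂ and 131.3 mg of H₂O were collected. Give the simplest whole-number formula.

mol C = 0.7487 g CO₂ ÷ 44.009 g/mol = 0.017012 mol
mol H = 2 × 0.1313 g H₂O ÷ 18.015 g/mol = 0.014577 mol
mass O = 0.2968 − (0.20434 + 0.014693) = 0.077770 g → mol O = 0.077770 ÷ 15.999 = 0.0048610 mol
Divide by the smallest (0.0048610 mol): C 3.500, H 2.999, O 1.000
Multiplying each by 2 gives whole numbers: C 7.00, H 6.00, O 2.00

C7H6O2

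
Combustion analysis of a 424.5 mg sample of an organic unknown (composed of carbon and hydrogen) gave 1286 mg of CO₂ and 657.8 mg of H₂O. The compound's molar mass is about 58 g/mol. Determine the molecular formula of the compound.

C4H10

mol C = 1.286 g CO₂ ÷ 44.009 g/mol = 0.029221 mol
mol H = 2 × 0.6578 g H₂O ÷ 18.015 g/mol = 0.073028 mol
Divide by the smallest (0.029221 mol): C 1.000, H 2.499
Multiplying each by 2 gives whole numbers: C 2.00, H 5.00
Empirical formula: C2H5
Empirical-formula mass = 29.06 g/mol; 58 ÷ 29.06 ≈ 2, so the molecular formula is C4H10.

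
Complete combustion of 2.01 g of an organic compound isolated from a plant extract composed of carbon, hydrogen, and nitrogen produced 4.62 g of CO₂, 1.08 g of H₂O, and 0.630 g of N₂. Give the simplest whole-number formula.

C7H8N3

mol C = 4.62 g CO₂ ÷ 44.009 g/mol = 0.1050 mol
mol H = 2 × 1.08 g H₂O ÷ 18.015 g/mol = 0.1199 mol
mol N = 2 × 0.630 g N₂ ÷ 28.014 g/mol = 0.04498 mol
Divide by the smallest (0.04498 mol): C 2.334, H 2.666, N 1.000
Multiplying each by 3 gives whole numbers: C 7.00, H 8.00, N 3.00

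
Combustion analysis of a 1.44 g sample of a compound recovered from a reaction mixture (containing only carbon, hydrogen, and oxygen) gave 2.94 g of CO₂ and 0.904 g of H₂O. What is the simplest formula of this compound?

C2H3O

mol C = 2.94 g CO₂ ÷ 44.009 g/mol = 0.06680 mol
mol H = 2 × 0.904 g H₂O ÷ 18.015 g/mol = 0.1004 mol
mass O = 1.44 − (0.8024 + 0.1012) = 0.5364 g → mol O = 0.5364 ÷ 15.999 = 0.03353 mol
Divide by the smallest (0.03353 mol): C 1.992, H 2.993, O 1.000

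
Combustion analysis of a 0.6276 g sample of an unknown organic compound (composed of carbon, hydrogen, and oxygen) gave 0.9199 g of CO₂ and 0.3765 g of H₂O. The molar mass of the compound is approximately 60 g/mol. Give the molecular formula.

mol C = 0.9199 g CO₂ ÷ 44.009 g/mol = 0.020903 mol
mol H = 2 × 0.3765 g H₂O ÷ 18.015 g/mol = 0.041799 mol
mass O = 0.6276 − (0.25106 + 0.042133) = 0.33441 g → mol O = 0.33441 ÷ 15.999 = 0.020902 mol
Divide by the smallest (0.020902 mol): C 1.000, H 2.000, O 1.000
Empirical formula: CH2O
Empirical-formula mass = 30.03 g/mol; 60 ÷ 30.03 ≈ 2, so the molecular formula is C2H4O2.

C2H4O2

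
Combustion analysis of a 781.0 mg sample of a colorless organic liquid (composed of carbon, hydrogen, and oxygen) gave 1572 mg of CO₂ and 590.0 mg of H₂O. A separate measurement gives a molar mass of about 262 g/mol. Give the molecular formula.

mol C = 1.572 g CO₂ ÷ 44.009 g/mol = 0.035720 mol
mol H = 2 × 0.5900 g H₂O ÷ 18.015 g/mol = 0.065501 mol
mass O = 0.7810 − (0.42903 + 0.066025) = 0.28594 g → mol O = 0.28594 ÷ 15.999 = 0.017873 mol
Divide by the smallest (0.017873 mol): C 1.999, H 3.665, O 1.000
Multiplying each by 3 gives whole numbers: C 6.00, H 10.99, O 3.00
Empirical formula: C6H11O3
Empirical-formula mass = 131.15 g/mol; 262 ÷ 131.15 ≈ 2, so the molecular formula is C12H22O6.

C12H22O6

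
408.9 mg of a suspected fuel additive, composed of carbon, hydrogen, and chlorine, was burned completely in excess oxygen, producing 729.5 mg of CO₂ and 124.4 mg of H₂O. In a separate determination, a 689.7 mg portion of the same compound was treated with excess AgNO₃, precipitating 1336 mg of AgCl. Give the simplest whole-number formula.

C6H5Cl2

mol C = 0.7295 g CO₂ ÷ 44.009 g/mol = 0.016576 mol
mol H = 2 × 0.1244 g H₂O ÷ 18.015 g/mol = 0.013811 mol
From the AgCl data: mol Cl per gram of compound = (1.336 ÷ 143.318) ÷ 0.6897 = 0.013516 mol/g, so in the 0.4089 g combustion sample mol Cl = 0.0055267 mol
Divide by the smallest (0.0055267 mol): C 2.999, H 2.499, Cl 1.000
Multiplying each by 2 gives whole numbers: C 6.00, H 5.00, Cl 2.00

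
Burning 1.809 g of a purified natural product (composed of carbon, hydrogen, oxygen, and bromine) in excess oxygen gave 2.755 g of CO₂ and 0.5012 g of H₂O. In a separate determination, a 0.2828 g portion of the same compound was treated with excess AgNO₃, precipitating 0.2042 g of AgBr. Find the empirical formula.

mol C = 2.755 g CO₂ ÷ 44.009 g/mol = 0.062601 mol
mol H = 2 × 0.5012 g H₂O ÷ 18.015 g/mol = 0.055643 mol
From the AgBr data: mol Br per gram of compound = (0.2042 ÷ 187.772) ÷ 0.2828 = 0.0038454 mol/g, so in the 1.809 g combustion sample mol Br = 0.0069564 mol
mass O = 1.809 − (0.75190 + 0.056088 + 0.55584) = 0.44517 g → mol O = 0.44517 ÷ 15.999 = 0.027825 mol
Divide by the smallest (0.0069564 mol): C 8.999, H 7.999, Br 1.000, O 4.000

C9H8BrO4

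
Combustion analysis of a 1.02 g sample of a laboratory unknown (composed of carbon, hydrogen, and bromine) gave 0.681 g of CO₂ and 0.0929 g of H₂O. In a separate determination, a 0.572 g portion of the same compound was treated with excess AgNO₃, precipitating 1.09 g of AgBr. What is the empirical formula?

mol C = 0.681 g CO₂ ÷ 44.009 g/mol = 0.01547 mol
mol H = 2 × 0.0929 g H₂O ÷ 18.015 g/mol = 0.01031 mol
From the AgBr data: mol Br per gram of compound = (1.09 ÷ 187.772) ÷ 0.572 = 0.01015 mol/g, so in the 1.02 g combustion sample mol Br = 0.01035 mol
Divide by the smallest (0.01031 mol): C 1.500, H 1.000, Br 1.004
Multiplying each by 2 gives whole numbers: C 3.00, H 2.00, Br 2.01

C3H2Br2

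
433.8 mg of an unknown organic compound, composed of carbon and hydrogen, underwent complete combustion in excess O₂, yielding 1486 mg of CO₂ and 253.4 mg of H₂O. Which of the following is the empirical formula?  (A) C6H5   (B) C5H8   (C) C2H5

mol C = 1.486 g CO₂ ÷ 44.009 g/mol = 0.033766 mol
mol H = 2 × 0.2534 g H₂O ÷ 18.015 g/mol = 0.028132 mol
Divide by the smallest (0.028132 mol): C 1.200, H 1.000
Multiplying each by 5 gives whole numbers: C 6.00, H 5.00

(A) C6H5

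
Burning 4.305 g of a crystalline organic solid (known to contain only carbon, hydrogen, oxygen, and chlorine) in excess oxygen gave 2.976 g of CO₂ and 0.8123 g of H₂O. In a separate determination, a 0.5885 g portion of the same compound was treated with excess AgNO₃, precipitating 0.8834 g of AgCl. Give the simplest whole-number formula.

C3H4Cl2O5

mol C = 2.976 g CO₂ ÷ 44.009 g/mol = 0.067623 mol
mol H = 2 × 0.8123 g H₂O ÷ 18.015 g/mol = 0.090180 mol
From the AgCl data: mol Cl per gram of compound = (0.8834 ÷ 143.318) ÷ 0.5885 = 0.010474 mol/g, so in the 4.305 g combustion sample mol Cl = 0.045090 mol
mass O = 4.305 − (0.81221 + 0.090902 + 1.5985) = 1.8034 g → mol O = 1.8034 ÷ 15.999 = 0.11272 mol
Divide by the smallest (0.045090 mol): C 1.500, H 2.000, Cl 1.000, O 2.500
Multiplying each by 2 gives whole numbers: C 3.00, H 4.00, Cl 2.00, O 5.00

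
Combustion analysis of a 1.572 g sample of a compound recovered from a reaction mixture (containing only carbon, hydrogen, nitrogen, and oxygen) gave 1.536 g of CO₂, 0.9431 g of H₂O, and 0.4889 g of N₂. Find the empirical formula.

CH3NO

mol C = 1.536 g CO₂ ÷ 44.009 g/mol = 0.034902 mol
mol H = 2 × 0.9431 g H₂O ÷ 18.015 g/mol = 0.10470 mol
mol N = 2 × 0.4889 g N₂ ÷ 28.014 g/mol = 0.034904 mol
mass O = 1.572 − (0.41921 + 0.10554 + 0.48890) = 0.55835 g → mol O = 0.55835 ÷ 15.999 = 0.034899 mol
Divide by the smallest (0.034899 mol): C 1.000, H 3.000, N 1.000, O 1.000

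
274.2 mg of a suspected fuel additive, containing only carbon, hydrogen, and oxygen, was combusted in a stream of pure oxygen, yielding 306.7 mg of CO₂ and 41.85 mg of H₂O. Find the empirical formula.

mol C = 0.3067 g CO₂ ÷ 44.009 g/mol = 0.0069690 mol
mol H = 2 × 0.04185 g H₂O ÷ 18.015 g/mol = 0.0046461 mol
mass O = 0.2742 − (0.083705 + 0.0046833) = 0.18581 g → mol O = 0.18581 ÷ 15.999 = 0.011614 mol
Divide by the smallest (0.0046461 mol): C 1.500, H 1.000, O 2.500
Multiplying each by 2 gives whole numbers: C 3.00, H 2.00, O 5.00

C3H2O5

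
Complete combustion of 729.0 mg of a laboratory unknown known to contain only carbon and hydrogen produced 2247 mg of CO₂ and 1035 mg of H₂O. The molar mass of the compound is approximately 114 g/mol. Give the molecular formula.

C8H18

mol C = 2.247 g CO₂ ÷ 44.009 g/mol = 0.051058 mol
mol H = 2 × 1.035 g H₂O ÷ 18.015 g/mol = 0.11490 mol
Divide by the smallest (0.051058 mol): C 1.000, H 2.250
Multiplying each by 4 gives whole numbers: C 4.00, H 9.00
Empirical formula: C4H9
Empirical-formula mass = 57.12 g/mol; 114 ÷ 57.12 ≈ 2, so the molecular formula is C8H18.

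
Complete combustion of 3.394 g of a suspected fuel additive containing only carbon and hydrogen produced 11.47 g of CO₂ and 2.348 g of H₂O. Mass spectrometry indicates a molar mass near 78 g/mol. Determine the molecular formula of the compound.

mol C = 11.47 g CO₂ ÷ 44.009 g/mol = 0.26063 mol
mol H = 2 × 2.348 g H₂O ÷ 18.015 g/mol = 0.26067 mol
Divide by the smallest (0.26063 mol): C 1.000, H 1.000
Empirical formula: CH
Empirical-formula mass = 13.02 g/mol; 78 ÷ 13.02 ≈ 6, so the molecular formula is C6H6.

C6H6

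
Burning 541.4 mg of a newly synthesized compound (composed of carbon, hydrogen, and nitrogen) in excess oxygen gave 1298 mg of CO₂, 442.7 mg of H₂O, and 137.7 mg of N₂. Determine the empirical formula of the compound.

C3H5N

mol C = 1.298 g CO₂ ÷ 44.009 g/mol = 0.029494 mol
mol H = 2 × 0.4427 g H₂O ÷ 18.015 g/mol = 0.049148 mol
mol N = 2 × 0.1377 g N₂ ÷ 28.014 g/mol = 0.0098308 mol
Divide by the smallest (0.0098308 mol): C 3.000, H 4.999, N 1.000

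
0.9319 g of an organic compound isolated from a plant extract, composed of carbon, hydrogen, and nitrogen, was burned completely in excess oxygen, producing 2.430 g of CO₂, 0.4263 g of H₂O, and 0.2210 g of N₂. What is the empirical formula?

C7H6N2

mol C = 2.430 g CO₂ ÷ 44.009 g/mol = 0.055216 mol
mol H = 2 × 0.4263 g H₂O ÷ 18.015 g/mol = 0.047327 mol
mol N = 2 × 0.2210 g N₂ ÷ 28.014 g/mol = 0.015778 mol
Divide by the smallest (0.015778 mol): C 3.500, H 3.000, N 1.000
Multiplying each by 2 gives whole numbers: C 7.00, H 6.00, N 2.00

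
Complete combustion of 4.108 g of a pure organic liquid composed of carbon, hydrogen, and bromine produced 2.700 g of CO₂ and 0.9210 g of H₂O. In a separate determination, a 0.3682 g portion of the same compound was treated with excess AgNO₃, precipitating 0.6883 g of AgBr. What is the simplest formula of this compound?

C3H5Br2

mol C = 2.700 g CO₂ ÷ 44.009 g/mol = 0.061351 mol
mol H = 2 × 0.9210 g H₂O ÷ 18.015 g/mol = 0.10225 mol
From the AgBr data: mol Br per gram of compound = (0.6883 ÷ 187.772) ÷ 0.3682 = 0.0099555 mol/g, so in the 4.108 g combustion sample mol Br = 0.040897 mol
Divide by the smallest (0.040897 mol): C 1.500, H 2.500, Br 1.000
Multiplying each by 2 gives whole numbers: C 3.00, H 5.00, Br 2.00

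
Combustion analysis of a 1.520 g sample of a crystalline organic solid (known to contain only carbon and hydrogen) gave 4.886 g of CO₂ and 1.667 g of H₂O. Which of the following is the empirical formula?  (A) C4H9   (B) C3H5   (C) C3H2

mol C = 4.886 g CO₂ ÷ 44.009 g/mol = 0.11102 mol
mol H = 2 × 1.667 g H₂O ÷ 18.015 g/mol = 0.18507 mol
Divide by the smallest (0.11102 mol): C 1.000, H 1.667
Multiplying each by 3 gives whole numbers: C 3.00, H 5.00

(B) C3H5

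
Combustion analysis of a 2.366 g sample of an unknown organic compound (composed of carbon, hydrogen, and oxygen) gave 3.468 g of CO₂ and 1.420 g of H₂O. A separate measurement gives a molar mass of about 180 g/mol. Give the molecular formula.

mol C = 3.468 g CO₂ ÷ 44.009 g/mol = 0.078802 mol
mol H = 2 × 1.420 g H₂O ÷ 18.015 g/mol = 0.15765 mol
mass O = 2.366 − (0.94649 + 0.15891) = 1.2606 g → mol O = 1.2606 ÷ 15.999 = 0.078792 mol
Divide by the smallest (0.078792 mol): C 1.000, H 2.001, O 1.000
Empirical formula: CH2O
Empirical-formula mass = 30.03 g/mol; 180 ÷ 30.03 ≈ 6, so the molecular formula is C6H12O6.

C6H12O6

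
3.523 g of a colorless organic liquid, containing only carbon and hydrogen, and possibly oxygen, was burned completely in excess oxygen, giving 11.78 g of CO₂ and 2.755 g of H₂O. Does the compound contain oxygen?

no

mol C = 11.78 g CO₂ ÷ 44.009 g/mol = 0.26767 mol
mol H = 2 × 2.755 g H₂O ÷ 18.015 g/mol = 0.30586 mol
C and H together account for 3.5233 g — essentially the entire 3.523 g sample — so the compound contains no oxygen.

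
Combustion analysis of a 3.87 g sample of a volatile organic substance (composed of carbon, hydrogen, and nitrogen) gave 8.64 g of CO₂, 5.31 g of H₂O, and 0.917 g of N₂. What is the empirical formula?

mol C = 8.64 g CO₂ ÷ 44.009 g/mol = 0.1963 mol
mol H = 2 × 5.31 g H₂O ÷ 18.015 g/mol = 0.5895 mol
mol N = 2 × 0.917 g N₂ ÷ 28.014 g/mol = 0.06547 mol
Divide by the smallest (0.06547 mol): C 2.999, H 9.005, N 1.000

C3H9N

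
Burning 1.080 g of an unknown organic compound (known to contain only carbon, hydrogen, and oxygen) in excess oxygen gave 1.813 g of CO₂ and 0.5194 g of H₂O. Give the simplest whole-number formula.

mol C = 1.813 g CO₂ ÷ 44.009 g/mol = 0.041196 mol
mol H = 2 × 0.5194 g H₂O ÷ 18.015 g/mol = 0.057663 mol
mass O = 1.080 − (0.49481 + 0.058124) = 0.52707 g → mol O = 0.52707 ÷ 15.999 = 0.032944 mol
Divide by the smallest (0.032944 mol): C 1.250, H 1.750, O 1.000
Multiplying each by 4 gives whole numbers: C 5.00, H 7.00, O 4.00

C5H7O4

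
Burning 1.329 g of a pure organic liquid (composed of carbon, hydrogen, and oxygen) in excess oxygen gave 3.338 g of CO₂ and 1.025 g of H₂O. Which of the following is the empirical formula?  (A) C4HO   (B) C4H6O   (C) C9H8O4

(B) C4H6O

mol C = 3.338 g CO₂ ÷ 44.009 g/mol = 0.075848 mol
mol H = 2 × 1.025 g H₂O ÷ 18.015 g/mol = 0.11379 mol
mass O = 1.329 − (0.91101 + 0.11470) = 0.30328 g → mol O = 0.30328 ÷ 15.999 = 0.018956 mol
Divide by the smallest (0.018956 mol): C 4.001, H 6.003, O 1.000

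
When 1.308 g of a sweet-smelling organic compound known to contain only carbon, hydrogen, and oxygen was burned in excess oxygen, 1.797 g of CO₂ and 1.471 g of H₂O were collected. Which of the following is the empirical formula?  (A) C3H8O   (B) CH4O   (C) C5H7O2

(B) CH4O

mol C = 1.797 g CO₂ ÷ 44.009 g/mol = 0.040833 mol
mol H = 2 × 1.471 g H₂O ÷ 18.015 g/mol = 0.16331 mol
mass O = 1.308 − (0.49044 + 0.16461) = 0.65295 g → mol O = 0.65295 ÷ 15.999 = 0.040812 mol
Divide by the smallest (0.040812 mol): C 1.001, H 4.002, O 1.000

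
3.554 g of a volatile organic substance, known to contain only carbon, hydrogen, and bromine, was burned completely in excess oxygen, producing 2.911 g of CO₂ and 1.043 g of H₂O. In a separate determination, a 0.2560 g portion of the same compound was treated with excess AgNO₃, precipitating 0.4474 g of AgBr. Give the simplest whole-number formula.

mol C = 2.911 g CO₂ ÷ 44.009 g/mol = 0.066146 mol
mol H = 2 × 1.043 g H₂O ÷ 18.015 g/mol = 0.11579 mol
From the AgBr data: mol Br per gram of compound = (0.4474 ÷ 187.772) ÷ 0.2560 = 0.0093073 mol/g, so in the 3.554 g combustion sample mol Br = 0.033078 mol
Divide by the smallest (0.033078 mol): C 2.000, H 3.501, Br 1.000
Multiplying each by 2 gives whole numbers: C 4.00, H 7.00, Br 2.00

C4H7Br2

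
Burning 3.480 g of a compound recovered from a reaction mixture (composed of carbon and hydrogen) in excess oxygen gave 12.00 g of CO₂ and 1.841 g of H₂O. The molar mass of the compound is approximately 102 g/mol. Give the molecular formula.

mol C = 12.00 g CO₂ ÷ 44.009 g/mol = 0.27267 mol
mol H = 2 × 1.841 g H₂O ÷ 18.015 g/mol = 0.20439 mol
Divide by the smallest (0.20439 mol): C 1.334, H 1.000
Multiplying each by 3 gives whole numbers: C 4.00, H 3.00
Empirical formula: C4H3
Empirical-formula mass = 51.07 g/mol; 102 ÷ 51.07 ≈ 2, so the molecular formula is C8H6.

C8H6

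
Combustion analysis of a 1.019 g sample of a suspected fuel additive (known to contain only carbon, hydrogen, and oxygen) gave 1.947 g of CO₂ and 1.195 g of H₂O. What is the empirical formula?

mol C = 1.947 g CO₂ ÷ 44.009 g/mol = 0.044241 mol
mol H = 2 × 1.195 g H₂O ÷ 18.015 g/mol = 0.13267 mol
mass O = 1.019 − (0.53138 + 0.13373) = 0.35389 g → mol O = 0.35389 ÷ 15.999 = 0.022120 mol
Divide by the smallest (0.022120 mol): C 2.000, H 5.998, O 1.000

C2H6O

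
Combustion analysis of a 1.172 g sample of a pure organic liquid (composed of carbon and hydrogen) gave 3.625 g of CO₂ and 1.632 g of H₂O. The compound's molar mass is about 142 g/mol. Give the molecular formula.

C10H22

mol C = 3.625 g CO₂ ÷ 44.009 g/mol = 0.082370 mol
mol H = 2 × 1.632 g H₂O ÷ 18.015 g/mol = 0.18118 mol
Divide by the smallest (0.082370 mol): C 1.000, H 2.200
Multiplying each by 5 gives whole numbers: C 5.00, H 11.00
Empirical formula: C5H11
Empirical-formula mass = 71.14 g/mol; 142 ÷ 71.14 ≈ 2, so the molecular formula is C10H22.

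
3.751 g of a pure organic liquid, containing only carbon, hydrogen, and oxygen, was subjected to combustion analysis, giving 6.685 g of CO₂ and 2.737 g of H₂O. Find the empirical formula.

mol C = 6.685 g CO₂ ÷ 44.009 g/mol = 0.15190 mol
mol H = 2 × 2.737 g H₂O ÷ 18.015 g/mol = 0.30386 mol
mass O = 3.751 − (1.8245 + 0.30629) = 1.6202 g → mol O = 1.6202 ÷ 15.999 = 0.10127 mol
Divide by the smallest (0.10127 mol): C 1.500, H 3.000, O 1.000
Multiplying each by 2 gives whole numbers: C 3.00, H 6.00, O 2.00

C3H6O2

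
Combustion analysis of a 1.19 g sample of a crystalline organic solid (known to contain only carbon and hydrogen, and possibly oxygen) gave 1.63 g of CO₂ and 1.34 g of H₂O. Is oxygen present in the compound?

mol C = 1.63 g CO₂ ÷ 44.009 g/mol = 0.03704 mol
mol H = 2 × 1.34 g H₂O ÷ 18.015 g/mol = 0.1488 mol
C and H account for only 0.5948 g of the 1.19 g sample; the remaining 0.5952 g must be oxygen.

yes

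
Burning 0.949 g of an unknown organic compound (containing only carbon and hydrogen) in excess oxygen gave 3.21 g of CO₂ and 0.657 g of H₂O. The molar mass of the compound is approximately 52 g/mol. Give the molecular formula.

C4H4

mol C = 3.21 g CO₂ ÷ 44.009 g/mol = 0.07294 mol
mol H = 2 × 0.657 g H₂O ÷ 18.015 g/mol = 0.07294 mol
Divide by the smallest (0.07294 mol): C 1.000, H 1.000
Empirical formula: CH
Empirical-formula mass = 13.02 g/mol; 52 ÷ 13.02 ≈ 4, so the molecular formula is C4H4.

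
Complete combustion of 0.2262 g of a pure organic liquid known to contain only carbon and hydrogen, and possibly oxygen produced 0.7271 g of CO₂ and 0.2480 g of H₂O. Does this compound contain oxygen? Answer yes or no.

mol C = 0.7271 g CO₂ ÷ 44.009 g/mol = 0.016522 mol
mol H = 2 × 0.2480 g H₂O ÷ 18.015 g/mol = 0.027533 mol
C and H together account for 0.22619 g — essentially the entire 0.2262 g sample — so the compound contains no oxygen.

no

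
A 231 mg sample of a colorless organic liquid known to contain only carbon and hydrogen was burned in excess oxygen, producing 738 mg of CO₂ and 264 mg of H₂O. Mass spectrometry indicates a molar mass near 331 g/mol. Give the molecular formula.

C24H42

mol C = 0.738 g CO₂ ÷ 44.009 g/mol = 0.01677 mol
mol H = 2 × 0.264 g H₂O ÷ 18.015 g/mol = 0.02931 mol
Divide by the smallest (0.01677 mol): C 1.000, H 1.748
Multiplying each by 4 gives whole numbers: C 4.00, H 6.99
Empirical formula: C4H7
Empirical-formula mass = 55.10 g/mol; 331 ÷ 55.10 ≈ 6, so the molecular formula is C24H42.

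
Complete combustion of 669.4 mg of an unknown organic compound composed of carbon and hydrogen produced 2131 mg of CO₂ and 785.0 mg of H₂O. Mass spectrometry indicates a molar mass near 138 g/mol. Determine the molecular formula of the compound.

C10H18

mol C = 2.131 g CO₂ ÷ 44.009 g/mol = 0.048422 mol
mol H = 2 × 0.7850 g H₂O ÷ 18.015 g/mol = 0.087150 mol
Divide by the smallest (0.048422 mol): C 1.000, H 1.800
Multiplying each by 5 gives whole numbers: C 5.00, H 9.00
Empirical formula: C5H9
Empirical-formula mass = 69.13 g/mol; 138 ÷ 69.13 ≈ 2, so the molecular formula is C10H18.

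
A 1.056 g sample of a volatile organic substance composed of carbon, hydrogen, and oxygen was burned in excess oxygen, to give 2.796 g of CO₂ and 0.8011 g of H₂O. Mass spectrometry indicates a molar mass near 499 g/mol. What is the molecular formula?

mol C = 2.796 g CO₂ ÷ 44.009 g/mol = 0.063532 mol
mol H = 2 × 0.8011 g H₂O ÷ 18.015 g/mol = 0.088937 mol
mass O = 1.056 − (0.76309 + 0.089648) = 0.20326 g → mol O = 0.20326 ÷ 15.999 = 0.012705 mol
Divide by the smallest (0.012705 mol): C 5.001, H 7.000, O 1.000
Empirical formula: C5H7O
Empirical-formula mass = 83.11 g/mol; 499 ÷ 83.11 ≈ 6, so the molecular formula is C30H42O6.

C30H42O6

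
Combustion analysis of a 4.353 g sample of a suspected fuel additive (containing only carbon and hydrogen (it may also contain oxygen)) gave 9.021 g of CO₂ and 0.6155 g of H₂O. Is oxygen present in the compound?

mol C = 9.021 g CO₂ ÷ 44.009 g/mol = 0.20498 mol
mol H = 2 × 0.6155 g H₂O ÷ 18.015 g/mol = 0.068332 mol
C and H account for only 2.5309 g of the 4.353 g sample; the remaining 1.8221 g must be oxygen.

yes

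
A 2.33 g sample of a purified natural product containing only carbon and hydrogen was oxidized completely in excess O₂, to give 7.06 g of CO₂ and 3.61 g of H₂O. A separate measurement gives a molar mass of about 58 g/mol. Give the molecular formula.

mol C = 7.06 g CO₂ ÷ 44.009 g/mol = 0.1604 mol
mol H = 2 × 3.61 g H₂O ÷ 18.015 g/mol = 0.4008 mol
Divide by the smallest (0.1604 mol): C 1.000, H 2.498
Multiplying each by 2 gives whole numbers: C 2.00, H 5.00
Empirical formula: C2H5
Empirical-formula mass = 29.06 g/mol; 58 ÷ 29.06 ≈ 2, so the molecular formula is C4H10.

C4H10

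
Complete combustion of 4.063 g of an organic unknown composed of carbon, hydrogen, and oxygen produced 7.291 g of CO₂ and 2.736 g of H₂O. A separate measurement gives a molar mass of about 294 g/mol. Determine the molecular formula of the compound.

mol C = 7.291 g CO₂ ÷ 44.009 g/mol = 0.16567 mol
mol H = 2 × 2.736 g H₂O ÷ 18.015 g/mol = 0.30375 mol
mass O = 4.063 − (1.9899 + 0.30618) = 1.7670 g → mol O = 1.7670 ÷ 15.999 = 0.11044 mol
Divide by the smallest (0.11044 mol): C 1.500, H 2.750, O 1.000
Multiplying each by 4 gives whole numbers: C 6.00, H 11.00, O 4.00
Empirical formula: C6H11O4
Empirical-formula mass = 147.15 g/mol; 294 ÷ 147.15 ≈ 2, so the molecular formula is C12H22O8.

C12H22O8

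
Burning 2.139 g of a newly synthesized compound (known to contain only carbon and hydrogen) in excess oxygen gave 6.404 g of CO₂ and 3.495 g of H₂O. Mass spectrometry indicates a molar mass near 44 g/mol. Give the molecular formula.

C3H8

mol C = 6.404 g CO₂ ÷ 44.009 g/mol = 0.14552 mol
mol H = 2 × 3.495 g H₂O ÷ 18.015 g/mol = 0.38801 mol
Divide by the smallest (0.14552 mol): C 1.000, H 2.666
Multiplying each by 3 gives whole numbers: C 3.00, H 8.00
Empirical formula: C3H8
Empirical-formula mass = 44.10 g/mol; 44 ÷ 44.10 ≈ 1, so the molecular formula is C3H8.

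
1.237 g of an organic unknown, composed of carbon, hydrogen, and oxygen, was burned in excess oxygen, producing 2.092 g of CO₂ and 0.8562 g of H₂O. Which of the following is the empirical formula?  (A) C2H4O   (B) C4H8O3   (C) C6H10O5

mol C = 2.092 g CO₂ ÷ 44.009 g/mol = 0.047536 mol
mol H = 2 × 0.8562 g H₂O ÷ 18.015 g/mol = 0.095054 mol
mass O = 1.237 − (0.57095 + 0.095815) = 0.57023 g → mol O = 0.57023 ÷ 15.999 = 0.035642 mol
Divide by the smallest (0.035642 mol): C 1.334, H 2.667, O 1.000
Multiplying each by 3 gives whole numbers: C 4.00, H 8.00, O 3.00

(B) C4H8O3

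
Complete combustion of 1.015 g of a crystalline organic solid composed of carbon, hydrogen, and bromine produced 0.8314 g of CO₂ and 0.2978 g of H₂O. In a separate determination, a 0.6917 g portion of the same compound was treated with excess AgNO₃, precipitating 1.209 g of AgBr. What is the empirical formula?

mol C = 0.8314 g CO₂ ÷ 44.009 g/mol = 0.018892 mol
mol H = 2 × 0.2978 g H₂O ÷ 18.015 g/mol = 0.033061 mol
From the AgBr data: mol Br per gram of compound = (1.209 ÷ 187.772) ÷ 0.6917 = 0.0093085 mol/g, so in the 1.015 g combustion sample mol Br = 0.0094481 mol
Divide by the smallest (0.0094481 mol): C 2.000, H 3.499, Br 1.000
Multiplying each by 2 gives whole numbers: C 4.00, H 7.00, Br 2.00

C4H7Br2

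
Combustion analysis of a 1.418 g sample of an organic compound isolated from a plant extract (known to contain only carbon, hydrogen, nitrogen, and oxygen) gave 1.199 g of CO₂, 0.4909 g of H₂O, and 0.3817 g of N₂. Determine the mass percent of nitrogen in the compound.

26.92%

mol C = 1.199 g CO₂ ÷ 44.009 g/mol = 0.027244 mol
mol H = 2 × 0.4909 g H₂O ÷ 18.015 g/mol = 0.054499 mol
mol N = 2 × 0.3817 g N₂ ÷ 28.014 g/mol = 0.027251 mol
mass O = 1.418 − (0.32723 + 0.054935 + 0.38170) = 0.65413 g → mol O = 0.65413 ÷ 15.999 = 0.040886 mol
mass % N = 0.38170 g ÷ 1.418 g × 100%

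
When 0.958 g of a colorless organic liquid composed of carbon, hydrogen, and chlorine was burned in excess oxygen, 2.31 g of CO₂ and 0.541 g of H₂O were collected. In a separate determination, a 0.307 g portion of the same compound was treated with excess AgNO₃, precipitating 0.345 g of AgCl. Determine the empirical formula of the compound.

mol C = 2.31 g CO₂ ÷ 44.009 g/mol = 0.05249 mol
mol H = 2 × 0.541 g H₂O ÷ 18.015 g/mol = 0.06006 mol
From the AgCl data: mol Cl per gram of compound = (0.345 ÷ 143.318) ÷ 0.307 = 0.007841 mol/g, so in the 0.958 g combustion sample mol Cl = 0.007512 mol
Divide by the smallest (0.007512 mol): C 6.988, H 7.996, Cl 1.000

C7H8Cl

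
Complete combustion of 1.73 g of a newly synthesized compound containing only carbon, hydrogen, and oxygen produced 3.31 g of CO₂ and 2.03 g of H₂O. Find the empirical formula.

mol C = 3.31 g CO₂ ÷ 44.009 g/mol = 0.07521 mol
mol H = 2 × 2.03 g H₂O ÷ 18.015 g/mol = 0.2254 mol
mass O = 1.73 − (0.9034 + 0.2272) = 0.5995 g → mol O = 0.5995 ÷ 15.999 = 0.03747 mol
Divide by the smallest (0.03747 mol): C 2.007, H 6.015, O 1.000

C2H6O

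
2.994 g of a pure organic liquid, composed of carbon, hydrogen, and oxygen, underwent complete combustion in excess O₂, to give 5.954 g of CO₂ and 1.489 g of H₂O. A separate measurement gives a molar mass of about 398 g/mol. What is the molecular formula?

mol C = 5.954 g CO₂ ÷ 44.009 g/mol = 0.13529 mol
mol H = 2 × 1.489 g H₂O ÷ 18.015 g/mol = 0.16531 mol
mass O = 2.994 − (1.6250 + 0.16663) = 1.2024 g → mol O = 1.2024 ÷ 15.999 = 0.075154 mol
Divide by the smallest (0.075154 mol): C 1.800, H 2.200, O 1.000
Multiplying each by 5 gives whole numbers: C 9.00, H 11.00, O 5.00
Empirical formula: C9H11O5
Empirical-formula mass = 199.18 g/mol; 398 ÷ 199.18 ≈ 2, so the molecular formula is C18H22O10.

C18H22O10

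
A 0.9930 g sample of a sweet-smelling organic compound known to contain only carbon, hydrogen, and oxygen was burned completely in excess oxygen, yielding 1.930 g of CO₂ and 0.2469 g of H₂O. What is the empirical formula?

mol C = 1.930 g CO₂ ÷ 44.009 g/mol = 0.043855 mol
mol H = 2 × 0.2469 g H₂O ÷ 18.015 g/mol = 0.027410 mol
mass O = 0.9930 − (0.52674 + 0.027630) = 0.43863 g → mol O = 0.43863 ÷ 15.999 = 0.027416 mol
Divide by the smallest (0.027410 mol): C 1.600, H 1.000, O 1.000
Multiplying each by 5 gives whole numbers: C 8.00, H 5.00, O 5.00

C8H5O5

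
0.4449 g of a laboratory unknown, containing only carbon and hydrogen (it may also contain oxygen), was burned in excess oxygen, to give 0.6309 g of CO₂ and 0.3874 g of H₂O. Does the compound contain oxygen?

yes

mol C = 0.6309 g CO₂ ÷ 44.009 g/mol = 0.014336 mol
mol H = 2 × 0.3874 g H₂O ÷ 18.015 g/mol = 0.043009 mol
C and H account for only 0.21554 g of the 0.4449 g sample; the remaining 0.22936 g must be oxygen.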